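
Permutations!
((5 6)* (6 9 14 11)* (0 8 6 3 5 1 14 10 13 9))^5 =(0 11 6 5 14 8 3 1)(9 13 10)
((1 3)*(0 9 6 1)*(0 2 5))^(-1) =(0 5 2 3 1 6 9)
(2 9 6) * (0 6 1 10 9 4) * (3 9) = (0 6 2 4)(1 10 3 9) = [6, 10, 4, 9, 0, 5, 2, 7, 8, 1, 3]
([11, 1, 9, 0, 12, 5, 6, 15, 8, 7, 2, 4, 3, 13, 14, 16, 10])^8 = (0 12 11 3 4)(2 7 16)(9 15 10)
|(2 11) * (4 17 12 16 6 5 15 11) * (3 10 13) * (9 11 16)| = 12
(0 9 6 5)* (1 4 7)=(0 9 6 5)(1 4 7)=[9, 4, 2, 3, 7, 0, 5, 1, 8, 6]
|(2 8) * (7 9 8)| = 4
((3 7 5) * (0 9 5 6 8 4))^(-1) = (0 4 8 6 7 3 5 9)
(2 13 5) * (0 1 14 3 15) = [1, 14, 13, 15, 4, 2, 6, 7, 8, 9, 10, 11, 12, 5, 3, 0] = (0 1 14 3 15)(2 13 5)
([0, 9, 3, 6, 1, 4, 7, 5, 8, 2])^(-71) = (1 9 2 3 6 7 5 4)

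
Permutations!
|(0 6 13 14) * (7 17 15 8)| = |(0 6 13 14)(7 17 15 8)| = 4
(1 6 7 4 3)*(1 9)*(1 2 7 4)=(1 6 4 3 9 2 7)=[0, 6, 7, 9, 3, 5, 4, 1, 8, 2]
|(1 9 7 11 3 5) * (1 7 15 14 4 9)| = 4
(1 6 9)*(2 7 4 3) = (1 6 9)(2 7 4 3) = [0, 6, 7, 2, 3, 5, 9, 4, 8, 1]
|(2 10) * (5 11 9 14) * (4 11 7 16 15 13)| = 18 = |(2 10)(4 11 9 14 5 7 16 15 13)|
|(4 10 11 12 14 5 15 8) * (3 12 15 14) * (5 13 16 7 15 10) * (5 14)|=14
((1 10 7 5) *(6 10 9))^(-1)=(1 5 7 10 6 9)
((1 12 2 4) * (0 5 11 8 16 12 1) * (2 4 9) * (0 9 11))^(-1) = ((0 5)(2 11 8 16 12 4 9))^(-1) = (0 5)(2 9 4 12 16 8 11)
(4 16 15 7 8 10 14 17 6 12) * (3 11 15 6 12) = [0, 1, 2, 11, 16, 5, 3, 8, 10, 9, 14, 15, 4, 13, 17, 7, 6, 12] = (3 11 15 7 8 10 14 17 12 4 16 6)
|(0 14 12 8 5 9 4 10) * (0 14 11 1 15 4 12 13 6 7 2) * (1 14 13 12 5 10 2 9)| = 15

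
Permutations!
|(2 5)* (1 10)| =2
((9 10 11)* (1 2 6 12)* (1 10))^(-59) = (1 10 2 11 6 9 12)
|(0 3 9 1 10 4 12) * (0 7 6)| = |(0 3 9 1 10 4 12 7 6)| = 9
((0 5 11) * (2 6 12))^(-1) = ((0 5 11)(2 6 12))^(-1) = (0 11 5)(2 12 6)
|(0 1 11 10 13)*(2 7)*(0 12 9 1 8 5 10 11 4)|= |(0 8 5 10 13 12 9 1 4)(2 7)|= 18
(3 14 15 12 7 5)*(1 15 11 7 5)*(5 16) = (1 15 12 16 5 3 14 11 7) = [0, 15, 2, 14, 4, 3, 6, 1, 8, 9, 10, 7, 16, 13, 11, 12, 5]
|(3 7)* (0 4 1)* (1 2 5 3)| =7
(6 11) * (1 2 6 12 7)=(1 2 6 11 12 7)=[0, 2, 6, 3, 4, 5, 11, 1, 8, 9, 10, 12, 7]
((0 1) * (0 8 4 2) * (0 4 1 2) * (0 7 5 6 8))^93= (0 6 4 1 5 2 8 7)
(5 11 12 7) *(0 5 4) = [5, 1, 2, 3, 0, 11, 6, 4, 8, 9, 10, 12, 7] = (0 5 11 12 7 4)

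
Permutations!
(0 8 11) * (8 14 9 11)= (0 14 9 11)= [14, 1, 2, 3, 4, 5, 6, 7, 8, 11, 10, 0, 12, 13, 9]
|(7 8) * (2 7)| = 3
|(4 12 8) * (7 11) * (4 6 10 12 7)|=12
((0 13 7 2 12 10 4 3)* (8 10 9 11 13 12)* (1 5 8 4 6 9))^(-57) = (0 3 4 2 7 13 11 9 6 10 8 5 1 12)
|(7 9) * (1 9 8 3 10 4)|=|(1 9 7 8 3 10 4)|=7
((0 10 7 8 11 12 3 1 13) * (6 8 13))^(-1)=(0 13 7 10)(1 3 12 11 8 6)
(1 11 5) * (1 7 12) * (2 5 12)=(1 11 12)(2 5 7)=[0, 11, 5, 3, 4, 7, 6, 2, 8, 9, 10, 12, 1]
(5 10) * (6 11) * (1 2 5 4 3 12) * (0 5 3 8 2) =(0 5 10 4 8 2 3 12 1)(6 11) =[5, 0, 3, 12, 8, 10, 11, 7, 2, 9, 4, 6, 1]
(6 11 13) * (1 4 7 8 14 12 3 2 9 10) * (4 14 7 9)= (1 14 12 3 2 4 9 10)(6 11 13)(7 8)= [0, 14, 4, 2, 9, 5, 11, 8, 7, 10, 1, 13, 3, 6, 12]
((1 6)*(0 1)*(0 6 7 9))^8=((0 1 7 9))^8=(9)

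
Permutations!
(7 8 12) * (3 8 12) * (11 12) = (3 8)(7 11 12) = [0, 1, 2, 8, 4, 5, 6, 11, 3, 9, 10, 12, 7]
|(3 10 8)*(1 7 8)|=5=|(1 7 8 3 10)|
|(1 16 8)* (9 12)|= |(1 16 8)(9 12)|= 6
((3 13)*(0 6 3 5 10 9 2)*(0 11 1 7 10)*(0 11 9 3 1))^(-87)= ((0 6 1 7 10 3 13 5 11)(2 9))^(-87)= (0 7 13)(1 3 11)(2 9)(5 6 10)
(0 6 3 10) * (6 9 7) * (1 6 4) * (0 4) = (0 9 7)(1 6 3 10 4) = [9, 6, 2, 10, 1, 5, 3, 0, 8, 7, 4]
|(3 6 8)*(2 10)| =|(2 10)(3 6 8)| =6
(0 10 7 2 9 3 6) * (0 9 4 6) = (0 10 7 2 4 6 9 3) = [10, 1, 4, 0, 6, 5, 9, 2, 8, 3, 7]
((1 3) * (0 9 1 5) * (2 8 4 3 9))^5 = (0 5 3 4 8 2)(1 9)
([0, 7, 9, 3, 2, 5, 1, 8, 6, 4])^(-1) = [0, 6, 4, 3, 9, 5, 8, 1, 7, 2]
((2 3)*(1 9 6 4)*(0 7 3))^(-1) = (0 2 3 7)(1 4 6 9)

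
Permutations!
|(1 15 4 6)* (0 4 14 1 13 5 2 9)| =|(0 4 6 13 5 2 9)(1 15 14)| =21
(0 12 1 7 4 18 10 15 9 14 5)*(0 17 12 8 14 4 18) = (0 8 14 5 17 12 1 7 18 10 15 9 4) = [8, 7, 2, 3, 0, 17, 6, 18, 14, 4, 15, 11, 1, 13, 5, 9, 16, 12, 10]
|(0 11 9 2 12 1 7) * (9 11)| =|(0 9 2 12 1 7)| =6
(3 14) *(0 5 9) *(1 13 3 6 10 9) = (0 5 1 13 3 14 6 10 9) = [5, 13, 2, 14, 4, 1, 10, 7, 8, 0, 9, 11, 12, 3, 6]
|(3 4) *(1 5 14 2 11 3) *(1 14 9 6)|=20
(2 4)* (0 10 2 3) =(0 10 2 4 3) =[10, 1, 4, 0, 3, 5, 6, 7, 8, 9, 2]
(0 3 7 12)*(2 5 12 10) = (0 3 7 10 2 5 12) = [3, 1, 5, 7, 4, 12, 6, 10, 8, 9, 2, 11, 0]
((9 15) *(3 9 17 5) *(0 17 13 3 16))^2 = (0 5)(3 15)(9 13)(16 17)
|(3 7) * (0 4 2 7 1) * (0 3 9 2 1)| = 12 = |(0 4 1 3)(2 7 9)|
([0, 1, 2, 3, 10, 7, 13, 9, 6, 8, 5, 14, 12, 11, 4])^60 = [0, 1, 2, 3, 4, 5, 6, 7, 8, 9, 10, 11, 12, 13, 14]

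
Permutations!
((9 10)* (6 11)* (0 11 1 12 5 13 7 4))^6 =((0 11 6 1 12 5 13 7 4)(9 10))^6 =(0 13 1)(4 5 6)(7 12 11)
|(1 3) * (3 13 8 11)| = 5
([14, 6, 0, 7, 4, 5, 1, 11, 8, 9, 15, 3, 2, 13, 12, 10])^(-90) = (15)(0 12)(2 14)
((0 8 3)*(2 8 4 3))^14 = ((0 4 3)(2 8))^14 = (8)(0 3 4)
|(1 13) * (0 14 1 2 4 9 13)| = 12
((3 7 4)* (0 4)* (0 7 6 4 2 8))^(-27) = (8) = ((0 2 8)(3 6 4))^(-27)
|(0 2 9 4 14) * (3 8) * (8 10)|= |(0 2 9 4 14)(3 10 8)|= 15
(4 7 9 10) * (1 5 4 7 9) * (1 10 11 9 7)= (1 5 4 7 10)(9 11)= [0, 5, 2, 3, 7, 4, 6, 10, 8, 11, 1, 9]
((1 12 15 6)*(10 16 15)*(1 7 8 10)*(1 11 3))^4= ((1 12 11 3)(6 7 8 10 16 15))^4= (6 16 8)(7 15 10)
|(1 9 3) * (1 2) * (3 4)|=|(1 9 4 3 2)|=5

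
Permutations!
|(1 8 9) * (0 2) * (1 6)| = 4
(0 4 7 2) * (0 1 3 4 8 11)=[8, 3, 1, 4, 7, 5, 6, 2, 11, 9, 10, 0]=(0 8 11)(1 3 4 7 2)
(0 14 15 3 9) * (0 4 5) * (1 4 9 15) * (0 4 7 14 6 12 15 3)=(0 6 12 15)(1 7 14)(4 5)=[6, 7, 2, 3, 5, 4, 12, 14, 8, 9, 10, 11, 15, 13, 1, 0]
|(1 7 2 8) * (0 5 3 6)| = |(0 5 3 6)(1 7 2 8)| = 4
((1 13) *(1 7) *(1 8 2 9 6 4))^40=((1 13 7 8 2 9 6 4))^40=(13)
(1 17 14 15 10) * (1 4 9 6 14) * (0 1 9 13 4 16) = [1, 17, 2, 3, 13, 5, 14, 7, 8, 6, 16, 11, 12, 4, 15, 10, 0, 9] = (0 1 17 9 6 14 15 10 16)(4 13)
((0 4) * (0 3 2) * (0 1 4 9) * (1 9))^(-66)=((0 1 4 3 2 9))^(-66)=(9)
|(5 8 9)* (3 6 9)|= 5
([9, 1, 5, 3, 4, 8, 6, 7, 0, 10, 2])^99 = [2, 1, 0, 3, 4, 9, 6, 7, 10, 5, 8]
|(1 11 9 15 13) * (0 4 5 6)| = |(0 4 5 6)(1 11 9 15 13)| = 20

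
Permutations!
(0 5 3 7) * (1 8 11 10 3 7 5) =(0 1 8 11 10 3 5 7) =[1, 8, 2, 5, 4, 7, 6, 0, 11, 9, 3, 10]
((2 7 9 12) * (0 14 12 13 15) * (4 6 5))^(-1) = ((0 14 12 2 7 9 13 15)(4 6 5))^(-1) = (0 15 13 9 7 2 12 14)(4 5 6)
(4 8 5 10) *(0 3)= (0 3)(4 8 5 10)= [3, 1, 2, 0, 8, 10, 6, 7, 5, 9, 4]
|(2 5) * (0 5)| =|(0 5 2)| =3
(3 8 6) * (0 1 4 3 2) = [1, 4, 0, 8, 3, 5, 2, 7, 6] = (0 1 4 3 8 6 2)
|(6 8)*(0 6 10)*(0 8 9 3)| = 4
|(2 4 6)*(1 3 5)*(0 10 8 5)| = 6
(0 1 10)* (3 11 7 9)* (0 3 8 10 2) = (0 1 2)(3 11 7 9 8 10) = [1, 2, 0, 11, 4, 5, 6, 9, 10, 8, 3, 7]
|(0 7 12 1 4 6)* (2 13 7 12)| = 15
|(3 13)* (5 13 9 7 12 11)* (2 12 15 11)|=|(2 12)(3 9 7 15 11 5 13)|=14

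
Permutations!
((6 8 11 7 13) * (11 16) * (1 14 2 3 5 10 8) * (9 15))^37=((1 14 2 3 5 10 8 16 11 7 13 6)(9 15))^37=(1 14 2 3 5 10 8 16 11 7 13 6)(9 15)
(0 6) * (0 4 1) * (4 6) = [4, 0, 2, 3, 1, 5, 6] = (6)(0 4 1)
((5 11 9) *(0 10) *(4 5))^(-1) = ((0 10)(4 5 11 9))^(-1) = (0 10)(4 9 11 5)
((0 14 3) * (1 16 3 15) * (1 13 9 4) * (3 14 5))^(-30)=(1 9 15 16 4 13 14)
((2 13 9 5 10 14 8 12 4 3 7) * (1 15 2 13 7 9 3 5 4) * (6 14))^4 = (1 13 5 8 2 9 6)(3 10 12 7 4 14 15)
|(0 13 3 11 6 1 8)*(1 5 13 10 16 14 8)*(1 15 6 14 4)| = 13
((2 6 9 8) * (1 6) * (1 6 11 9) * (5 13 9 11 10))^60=((1 10 5 13 9 8 2 6))^60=(1 9)(2 5)(6 13)(8 10)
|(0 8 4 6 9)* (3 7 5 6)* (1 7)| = |(0 8 4 3 1 7 5 6 9)| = 9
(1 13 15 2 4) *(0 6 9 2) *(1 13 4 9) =(0 6 1 4 13 15)(2 9) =[6, 4, 9, 3, 13, 5, 1, 7, 8, 2, 10, 11, 12, 15, 14, 0]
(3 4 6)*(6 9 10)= (3 4 9 10 6)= [0, 1, 2, 4, 9, 5, 3, 7, 8, 10, 6]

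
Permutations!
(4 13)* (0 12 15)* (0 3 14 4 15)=(0 12)(3 14 4 13 15)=[12, 1, 2, 14, 13, 5, 6, 7, 8, 9, 10, 11, 0, 15, 4, 3]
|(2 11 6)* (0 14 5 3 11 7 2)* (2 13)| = |(0 14 5 3 11 6)(2 7 13)| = 6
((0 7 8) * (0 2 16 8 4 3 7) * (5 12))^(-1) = (2 8 16)(3 4 7)(5 12)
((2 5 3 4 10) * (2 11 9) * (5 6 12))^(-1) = ((2 6 12 5 3 4 10 11 9))^(-1) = (2 9 11 10 4 3 5 12 6)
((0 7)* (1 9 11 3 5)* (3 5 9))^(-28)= (1 9 5 3 11)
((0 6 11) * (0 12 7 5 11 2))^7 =((0 6 2)(5 11 12 7))^7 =(0 6 2)(5 7 12 11)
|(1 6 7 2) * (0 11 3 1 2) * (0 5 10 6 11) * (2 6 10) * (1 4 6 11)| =|(2 11 3 4 6 7 5)| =7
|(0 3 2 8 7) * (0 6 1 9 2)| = |(0 3)(1 9 2 8 7 6)| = 6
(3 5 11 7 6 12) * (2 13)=(2 13)(3 5 11 7 6 12)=[0, 1, 13, 5, 4, 11, 12, 6, 8, 9, 10, 7, 3, 2]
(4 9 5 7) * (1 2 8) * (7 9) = [0, 2, 8, 3, 7, 9, 6, 4, 1, 5] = (1 2 8)(4 7)(5 9)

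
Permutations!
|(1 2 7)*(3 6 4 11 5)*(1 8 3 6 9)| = 12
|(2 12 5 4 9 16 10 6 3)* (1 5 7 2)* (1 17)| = 9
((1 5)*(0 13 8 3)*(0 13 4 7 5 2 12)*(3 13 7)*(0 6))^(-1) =((0 4 3 7 5 1 2 12 6)(8 13))^(-1) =(0 6 12 2 1 5 7 3 4)(8 13)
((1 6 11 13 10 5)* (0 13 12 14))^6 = ((0 13 10 5 1 6 11 12 14))^6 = (0 11 5)(1 13 12)(6 10 14)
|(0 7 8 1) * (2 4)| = 4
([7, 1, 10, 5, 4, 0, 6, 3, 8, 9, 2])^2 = (10)(0 3)(5 7)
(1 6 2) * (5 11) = (1 6 2)(5 11) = [0, 6, 1, 3, 4, 11, 2, 7, 8, 9, 10, 5]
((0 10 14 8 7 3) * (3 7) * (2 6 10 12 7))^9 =(14)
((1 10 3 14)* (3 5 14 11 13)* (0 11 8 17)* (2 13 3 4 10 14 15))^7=(0 3 17 11 8)(1 14)(2 13 4 10 5 15)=((0 11 3 8 17)(1 14)(2 13 4 10 5 15))^7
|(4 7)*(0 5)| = |(0 5)(4 7)| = 2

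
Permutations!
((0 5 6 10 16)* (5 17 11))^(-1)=(0 16 10 6 5 11 17)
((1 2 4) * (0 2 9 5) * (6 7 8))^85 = ((0 2 4 1 9 5)(6 7 8))^85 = (0 2 4 1 9 5)(6 7 8)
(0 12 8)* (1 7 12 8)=(0 8)(1 7 12)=[8, 7, 2, 3, 4, 5, 6, 12, 0, 9, 10, 11, 1]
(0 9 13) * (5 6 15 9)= [5, 1, 2, 3, 4, 6, 15, 7, 8, 13, 10, 11, 12, 0, 14, 9]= (0 5 6 15 9 13)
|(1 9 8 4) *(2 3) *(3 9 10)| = 7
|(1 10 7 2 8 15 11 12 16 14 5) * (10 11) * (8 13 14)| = |(1 11 12 16 8 15 10 7 2 13 14 5)| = 12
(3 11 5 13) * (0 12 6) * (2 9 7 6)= (0 12 2 9 7 6)(3 11 5 13)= [12, 1, 9, 11, 4, 13, 0, 6, 8, 7, 10, 5, 2, 3]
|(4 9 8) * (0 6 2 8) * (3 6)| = 7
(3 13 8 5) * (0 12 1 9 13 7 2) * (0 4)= (0 12 1 9 13 8 5 3 7 2 4)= [12, 9, 4, 7, 0, 3, 6, 2, 5, 13, 10, 11, 1, 8]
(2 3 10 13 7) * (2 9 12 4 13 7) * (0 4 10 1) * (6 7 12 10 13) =[4, 0, 3, 1, 6, 5, 7, 9, 8, 10, 12, 11, 13, 2] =(0 4 6 7 9 10 12 13 2 3 1)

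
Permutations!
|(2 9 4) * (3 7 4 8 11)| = |(2 9 8 11 3 7 4)| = 7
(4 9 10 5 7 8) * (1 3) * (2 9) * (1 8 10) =[0, 3, 9, 8, 2, 7, 6, 10, 4, 1, 5] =(1 3 8 4 2 9)(5 7 10)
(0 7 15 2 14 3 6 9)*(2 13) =[7, 1, 14, 6, 4, 5, 9, 15, 8, 0, 10, 11, 12, 2, 3, 13] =(0 7 15 13 2 14 3 6 9)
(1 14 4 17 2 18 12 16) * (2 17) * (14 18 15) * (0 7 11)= (0 7 11)(1 18 12 16)(2 15 14 4)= [7, 18, 15, 3, 2, 5, 6, 11, 8, 9, 10, 0, 16, 13, 4, 14, 1, 17, 12]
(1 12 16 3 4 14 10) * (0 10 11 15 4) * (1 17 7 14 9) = (0 10 17 7 14 11 15 4 9 1 12 16 3) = [10, 12, 2, 0, 9, 5, 6, 14, 8, 1, 17, 15, 16, 13, 11, 4, 3, 7]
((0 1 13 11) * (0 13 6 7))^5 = (0 1 6 7)(11 13) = ((0 1 6 7)(11 13))^5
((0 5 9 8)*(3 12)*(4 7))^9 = (0 5 9 8)(3 12)(4 7)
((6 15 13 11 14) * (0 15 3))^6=(0 3 6 14 11 13 15)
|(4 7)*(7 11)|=|(4 11 7)|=3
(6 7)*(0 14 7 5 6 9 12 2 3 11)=[14, 1, 3, 11, 4, 6, 5, 9, 8, 12, 10, 0, 2, 13, 7]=(0 14 7 9 12 2 3 11)(5 6)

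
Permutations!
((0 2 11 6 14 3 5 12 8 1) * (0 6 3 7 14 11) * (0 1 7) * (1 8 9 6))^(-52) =(0 7 2 14 8)(3 12 6)(5 9 11)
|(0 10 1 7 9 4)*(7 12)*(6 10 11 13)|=|(0 11 13 6 10 1 12 7 9 4)|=10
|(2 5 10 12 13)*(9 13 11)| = 7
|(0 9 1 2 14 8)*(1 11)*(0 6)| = |(0 9 11 1 2 14 8 6)| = 8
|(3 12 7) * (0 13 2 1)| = |(0 13 2 1)(3 12 7)| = 12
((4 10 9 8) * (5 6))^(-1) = (4 8 9 10)(5 6)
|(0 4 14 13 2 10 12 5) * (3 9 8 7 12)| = |(0 4 14 13 2 10 3 9 8 7 12 5)| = 12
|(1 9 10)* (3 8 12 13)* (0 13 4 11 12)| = |(0 13 3 8)(1 9 10)(4 11 12)| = 12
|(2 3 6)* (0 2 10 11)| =|(0 2 3 6 10 11)| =6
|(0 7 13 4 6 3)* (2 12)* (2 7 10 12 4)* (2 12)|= |(0 10 2 4 6 3)(7 13 12)|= 6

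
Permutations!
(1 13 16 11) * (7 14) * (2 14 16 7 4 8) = (1 13 7 16 11)(2 14 4 8) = [0, 13, 14, 3, 8, 5, 6, 16, 2, 9, 10, 1, 12, 7, 4, 15, 11]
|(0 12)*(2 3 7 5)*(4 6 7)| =6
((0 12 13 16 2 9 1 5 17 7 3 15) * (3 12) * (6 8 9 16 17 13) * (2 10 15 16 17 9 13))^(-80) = ((0 3 16 10 15)(1 5 2 17 7 12 6 8 13 9))^(-80) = (17)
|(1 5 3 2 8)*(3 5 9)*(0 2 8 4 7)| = |(0 2 4 7)(1 9 3 8)| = 4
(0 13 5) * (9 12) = (0 13 5)(9 12) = [13, 1, 2, 3, 4, 0, 6, 7, 8, 12, 10, 11, 9, 5]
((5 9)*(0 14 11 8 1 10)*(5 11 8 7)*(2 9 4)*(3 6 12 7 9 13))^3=((0 14 8 1 10)(2 13 3 6 12 7 5 4)(9 11))^3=(0 1 14 10 8)(2 6 5 13 12 4 3 7)(9 11)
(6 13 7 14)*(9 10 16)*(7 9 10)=(6 13 9 7 14)(10 16)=[0, 1, 2, 3, 4, 5, 13, 14, 8, 7, 16, 11, 12, 9, 6, 15, 10]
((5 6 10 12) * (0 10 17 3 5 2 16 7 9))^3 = ((0 10 12 2 16 7 9)(3 5 6 17))^3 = (0 2 9 12 7 10 16)(3 17 6 5)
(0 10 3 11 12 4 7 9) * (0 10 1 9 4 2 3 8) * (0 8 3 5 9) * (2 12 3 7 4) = (12)(0 1)(2 5 9 10 7)(3 11) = [1, 0, 5, 11, 4, 9, 6, 2, 8, 10, 7, 3, 12]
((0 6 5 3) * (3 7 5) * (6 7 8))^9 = ((0 7 5 8 6 3))^9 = (0 8)(3 5)(6 7)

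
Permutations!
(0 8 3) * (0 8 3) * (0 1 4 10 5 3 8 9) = (0 8 1 4 10 5 3 9) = [8, 4, 2, 9, 10, 3, 6, 7, 1, 0, 5]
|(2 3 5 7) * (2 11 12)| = 6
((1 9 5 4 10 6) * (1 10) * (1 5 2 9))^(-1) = ((2 9)(4 5)(6 10))^(-1) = (2 9)(4 5)(6 10)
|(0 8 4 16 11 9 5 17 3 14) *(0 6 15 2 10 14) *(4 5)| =20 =|(0 8 5 17 3)(2 10 14 6 15)(4 16 11 9)|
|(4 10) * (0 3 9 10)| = 5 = |(0 3 9 10 4)|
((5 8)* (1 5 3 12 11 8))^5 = (1 5)(3 12 11 8)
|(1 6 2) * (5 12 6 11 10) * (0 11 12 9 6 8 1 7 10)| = |(0 11)(1 12 8)(2 7 10 5 9 6)| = 6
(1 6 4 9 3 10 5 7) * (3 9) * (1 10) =(1 6 4 3)(5 7 10) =[0, 6, 2, 1, 3, 7, 4, 10, 8, 9, 5]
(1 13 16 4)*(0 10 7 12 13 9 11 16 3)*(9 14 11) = (0 10 7 12 13 3)(1 14 11 16 4) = [10, 14, 2, 0, 1, 5, 6, 12, 8, 9, 7, 16, 13, 3, 11, 15, 4]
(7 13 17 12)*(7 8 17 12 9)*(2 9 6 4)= [0, 1, 9, 3, 2, 5, 4, 13, 17, 7, 10, 11, 8, 12, 14, 15, 16, 6]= (2 9 7 13 12 8 17 6 4)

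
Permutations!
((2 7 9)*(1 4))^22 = ((1 4)(2 7 9))^22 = (2 7 9)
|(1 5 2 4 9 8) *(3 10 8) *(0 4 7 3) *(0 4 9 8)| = 10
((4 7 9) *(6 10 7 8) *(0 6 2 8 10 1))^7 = ((0 6 1)(2 8)(4 10 7 9))^7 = (0 6 1)(2 8)(4 9 7 10)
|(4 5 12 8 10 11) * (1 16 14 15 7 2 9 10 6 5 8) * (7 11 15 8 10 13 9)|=28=|(1 16 14 8 6 5 12)(2 7)(4 10 15 11)(9 13)|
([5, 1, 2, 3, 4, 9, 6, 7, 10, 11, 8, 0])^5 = (0 5 9 11)(8 10)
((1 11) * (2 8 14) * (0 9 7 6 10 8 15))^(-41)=(0 10 15 6 2 7 14 9 8)(1 11)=((0 9 7 6 10 8 14 2 15)(1 11))^(-41)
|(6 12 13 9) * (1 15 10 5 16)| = 20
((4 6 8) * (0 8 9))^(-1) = (0 9 6 4 8)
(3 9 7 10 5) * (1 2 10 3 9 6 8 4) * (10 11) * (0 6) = (0 6 8 4 1 2 11 10 5 9 7 3) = [6, 2, 11, 0, 1, 9, 8, 3, 4, 7, 5, 10]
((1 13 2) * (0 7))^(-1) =((0 7)(1 13 2))^(-1) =(0 7)(1 2 13)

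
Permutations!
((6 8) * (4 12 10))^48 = ((4 12 10)(6 8))^48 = (12)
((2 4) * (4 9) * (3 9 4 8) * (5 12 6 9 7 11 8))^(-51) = ((2 4)(3 7 11 8)(5 12 6 9))^(-51) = (2 4)(3 7 11 8)(5 12 6 9)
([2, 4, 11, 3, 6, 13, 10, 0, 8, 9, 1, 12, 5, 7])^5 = [13, 4, 7, 3, 6, 11, 10, 5, 8, 9, 1, 0, 2, 12]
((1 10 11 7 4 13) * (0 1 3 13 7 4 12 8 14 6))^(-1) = (0 6 14 8 12 7 4 11 10 1)(3 13)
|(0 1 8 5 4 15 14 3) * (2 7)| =8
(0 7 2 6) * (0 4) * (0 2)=(0 7)(2 6 4)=[7, 1, 6, 3, 2, 5, 4, 0]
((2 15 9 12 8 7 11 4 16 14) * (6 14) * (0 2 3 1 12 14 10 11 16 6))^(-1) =((0 2 15 9 14 3 1 12 8 7 16)(4 6 10 11))^(-1) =(0 16 7 8 12 1 3 14 9 15 2)(4 11 10 6)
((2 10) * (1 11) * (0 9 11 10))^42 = ((0 9 11 1 10 2))^42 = (11)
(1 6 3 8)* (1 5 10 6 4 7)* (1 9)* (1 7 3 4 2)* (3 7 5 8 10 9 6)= (1 2)(3 10)(4 7 6)(5 9)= [0, 2, 1, 10, 7, 9, 4, 6, 8, 5, 3]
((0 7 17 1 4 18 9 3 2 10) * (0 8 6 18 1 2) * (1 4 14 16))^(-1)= (0 3 9 18 6 8 10 2 17 7)(1 16 14)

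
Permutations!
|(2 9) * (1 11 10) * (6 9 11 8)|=7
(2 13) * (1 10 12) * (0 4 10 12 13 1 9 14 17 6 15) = (0 4 10 13 2 1 12 9 14 17 6 15) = [4, 12, 1, 3, 10, 5, 15, 7, 8, 14, 13, 11, 9, 2, 17, 0, 16, 6]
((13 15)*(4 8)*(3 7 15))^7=((3 7 15 13)(4 8))^7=(3 13 15 7)(4 8)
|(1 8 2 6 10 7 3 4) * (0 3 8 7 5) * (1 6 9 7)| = |(0 3 4 6 10 5)(2 9 7 8)| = 12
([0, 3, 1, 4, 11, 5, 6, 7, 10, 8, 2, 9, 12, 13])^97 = [0, 3, 1, 4, 11, 5, 6, 7, 10, 8, 2, 9, 12, 13]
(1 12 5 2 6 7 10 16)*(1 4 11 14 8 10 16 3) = (1 12 5 2 6 7 16 4 11 14 8 10 3) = [0, 12, 6, 1, 11, 2, 7, 16, 10, 9, 3, 14, 5, 13, 8, 15, 4]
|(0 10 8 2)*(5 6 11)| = |(0 10 8 2)(5 6 11)| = 12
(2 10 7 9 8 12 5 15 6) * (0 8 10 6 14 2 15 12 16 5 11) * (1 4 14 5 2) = (0 8 16 2 6 15 5 12 11)(1 4 14)(7 9 10) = [8, 4, 6, 3, 14, 12, 15, 9, 16, 10, 7, 0, 11, 13, 1, 5, 2]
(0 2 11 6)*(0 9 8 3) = (0 2 11 6 9 8 3) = [2, 1, 11, 0, 4, 5, 9, 7, 3, 8, 10, 6]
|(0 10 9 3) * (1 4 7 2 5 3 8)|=10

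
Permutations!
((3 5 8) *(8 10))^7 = (3 8 10 5)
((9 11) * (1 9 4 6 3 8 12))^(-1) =((1 9 11 4 6 3 8 12))^(-1) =(1 12 8 3 6 4 11 9)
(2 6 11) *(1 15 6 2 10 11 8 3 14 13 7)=[0, 15, 2, 14, 4, 5, 8, 1, 3, 9, 11, 10, 12, 7, 13, 6]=(1 15 6 8 3 14 13 7)(10 11)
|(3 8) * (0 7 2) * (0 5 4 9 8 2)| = 6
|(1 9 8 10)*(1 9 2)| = |(1 2)(8 10 9)| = 6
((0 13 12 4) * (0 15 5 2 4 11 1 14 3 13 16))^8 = ((0 16)(1 14 3 13 12 11)(2 4 15 5))^8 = (16)(1 3 12)(11 14 13)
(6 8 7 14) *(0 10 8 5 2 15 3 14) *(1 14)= (0 10 8 7)(1 14 6 5 2 15 3)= [10, 14, 15, 1, 4, 2, 5, 0, 7, 9, 8, 11, 12, 13, 6, 3]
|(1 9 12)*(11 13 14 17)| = |(1 9 12)(11 13 14 17)| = 12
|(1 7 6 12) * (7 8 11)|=|(1 8 11 7 6 12)|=6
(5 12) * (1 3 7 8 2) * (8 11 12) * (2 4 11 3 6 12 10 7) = (1 6 12 5 8 4 11 10 7 3 2) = [0, 6, 1, 2, 11, 8, 12, 3, 4, 9, 7, 10, 5]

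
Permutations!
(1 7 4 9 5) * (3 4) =(1 7 3 4 9 5) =[0, 7, 2, 4, 9, 1, 6, 3, 8, 5]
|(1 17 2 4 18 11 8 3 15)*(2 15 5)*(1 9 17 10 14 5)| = |(1 10 14 5 2 4 18 11 8 3)(9 17 15)| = 30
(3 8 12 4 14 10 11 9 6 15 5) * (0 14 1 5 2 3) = [14, 5, 3, 8, 1, 0, 15, 7, 12, 6, 11, 9, 4, 13, 10, 2] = (0 14 10 11 9 6 15 2 3 8 12 4 1 5)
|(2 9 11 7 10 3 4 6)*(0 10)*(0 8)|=|(0 10 3 4 6 2 9 11 7 8)|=10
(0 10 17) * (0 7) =(0 10 17 7) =[10, 1, 2, 3, 4, 5, 6, 0, 8, 9, 17, 11, 12, 13, 14, 15, 16, 7]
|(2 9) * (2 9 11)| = |(2 11)| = 2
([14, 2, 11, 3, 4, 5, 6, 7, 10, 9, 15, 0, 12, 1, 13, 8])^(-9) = [1, 0, 14, 3, 4, 5, 6, 7, 8, 9, 10, 13, 12, 11, 2, 15]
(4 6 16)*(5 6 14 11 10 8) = (4 14 11 10 8 5 6 16) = [0, 1, 2, 3, 14, 6, 16, 7, 5, 9, 8, 10, 12, 13, 11, 15, 4]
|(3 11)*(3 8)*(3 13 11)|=|(8 13 11)|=3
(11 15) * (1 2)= (1 2)(11 15)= [0, 2, 1, 3, 4, 5, 6, 7, 8, 9, 10, 15, 12, 13, 14, 11]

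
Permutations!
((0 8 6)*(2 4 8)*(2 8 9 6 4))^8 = (0 9 8 6 4)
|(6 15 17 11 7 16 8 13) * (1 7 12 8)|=21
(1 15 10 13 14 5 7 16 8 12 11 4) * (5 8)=[0, 15, 2, 3, 1, 7, 6, 16, 12, 9, 13, 4, 11, 14, 8, 10, 5]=(1 15 10 13 14 8 12 11 4)(5 7 16)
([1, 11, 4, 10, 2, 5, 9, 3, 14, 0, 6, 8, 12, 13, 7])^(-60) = [0, 1, 2, 3, 4, 5, 6, 7, 8, 9, 10, 11, 12, 13, 14]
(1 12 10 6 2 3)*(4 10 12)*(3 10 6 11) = (12)(1 4 6 2 10 11 3) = [0, 4, 10, 1, 6, 5, 2, 7, 8, 9, 11, 3, 12]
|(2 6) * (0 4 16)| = 6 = |(0 4 16)(2 6)|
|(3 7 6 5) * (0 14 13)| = 12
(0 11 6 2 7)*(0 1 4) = (0 11 6 2 7 1 4) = [11, 4, 7, 3, 0, 5, 2, 1, 8, 9, 10, 6]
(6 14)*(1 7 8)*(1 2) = (1 7 8 2)(6 14) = [0, 7, 1, 3, 4, 5, 14, 8, 2, 9, 10, 11, 12, 13, 6]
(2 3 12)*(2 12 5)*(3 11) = [0, 1, 11, 5, 4, 2, 6, 7, 8, 9, 10, 3, 12] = (12)(2 11 3 5)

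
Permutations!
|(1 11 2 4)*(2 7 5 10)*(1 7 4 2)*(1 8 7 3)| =|(1 11 4 3)(5 10 8 7)| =4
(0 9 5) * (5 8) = (0 9 8 5) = [9, 1, 2, 3, 4, 0, 6, 7, 5, 8]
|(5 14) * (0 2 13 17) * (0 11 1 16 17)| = |(0 2 13)(1 16 17 11)(5 14)| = 12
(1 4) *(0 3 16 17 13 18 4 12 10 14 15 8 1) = (0 3 16 17 13 18 4)(1 12 10 14 15 8) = [3, 12, 2, 16, 0, 5, 6, 7, 1, 9, 14, 11, 10, 18, 15, 8, 17, 13, 4]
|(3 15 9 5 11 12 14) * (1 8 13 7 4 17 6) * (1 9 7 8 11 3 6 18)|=|(1 11 12 14 6 9 5 3 15 7 4 17 18)(8 13)|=26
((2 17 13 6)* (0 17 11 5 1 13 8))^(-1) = ((0 17 8)(1 13 6 2 11 5))^(-1) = (0 8 17)(1 5 11 2 6 13)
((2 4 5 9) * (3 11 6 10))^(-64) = (11)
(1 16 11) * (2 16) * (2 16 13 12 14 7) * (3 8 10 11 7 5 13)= (1 16 7 2 3 8 10 11)(5 13 12 14)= [0, 16, 3, 8, 4, 13, 6, 2, 10, 9, 11, 1, 14, 12, 5, 15, 7]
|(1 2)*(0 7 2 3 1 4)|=4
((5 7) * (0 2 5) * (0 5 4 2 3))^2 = ((0 3)(2 4)(5 7))^2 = (7)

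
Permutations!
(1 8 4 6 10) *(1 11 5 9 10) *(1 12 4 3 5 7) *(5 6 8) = (1 5 9 10 11 7)(3 6 12 4 8) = [0, 5, 2, 6, 8, 9, 12, 1, 3, 10, 11, 7, 4]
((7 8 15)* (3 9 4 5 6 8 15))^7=(3 9 4 5 6 8)(7 15)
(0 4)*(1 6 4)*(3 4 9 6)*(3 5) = [1, 5, 2, 4, 0, 3, 9, 7, 8, 6] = (0 1 5 3 4)(6 9)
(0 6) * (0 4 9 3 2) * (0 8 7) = [6, 1, 8, 2, 9, 5, 4, 0, 7, 3] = (0 6 4 9 3 2 8 7)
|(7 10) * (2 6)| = 2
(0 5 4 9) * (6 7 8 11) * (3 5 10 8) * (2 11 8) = (0 10 2 11 6 7 3 5 4 9) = [10, 1, 11, 5, 9, 4, 7, 3, 8, 0, 2, 6]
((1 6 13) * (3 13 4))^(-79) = (1 6 4 3 13)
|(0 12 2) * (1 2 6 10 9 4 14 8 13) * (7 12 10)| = |(0 10 9 4 14 8 13 1 2)(6 7 12)| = 9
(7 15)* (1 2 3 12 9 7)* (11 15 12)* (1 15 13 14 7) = (15)(1 2 3 11 13 14 7 12 9) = [0, 2, 3, 11, 4, 5, 6, 12, 8, 1, 10, 13, 9, 14, 7, 15]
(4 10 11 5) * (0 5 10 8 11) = (0 5 4 8 11 10) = [5, 1, 2, 3, 8, 4, 6, 7, 11, 9, 0, 10]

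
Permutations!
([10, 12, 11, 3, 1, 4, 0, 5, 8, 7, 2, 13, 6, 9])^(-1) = [6, 4, 10, 3, 5, 7, 12, 9, 8, 13, 0, 2, 1, 11]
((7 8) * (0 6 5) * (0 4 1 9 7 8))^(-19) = (0 5 1 7 6 4 9)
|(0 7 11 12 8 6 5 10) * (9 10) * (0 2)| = 10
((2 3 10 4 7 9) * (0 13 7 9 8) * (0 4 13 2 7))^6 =((0 2 3 10 13)(4 9 7 8))^6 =(0 2 3 10 13)(4 7)(8 9)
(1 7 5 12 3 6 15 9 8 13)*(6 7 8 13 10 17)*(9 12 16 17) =(1 8 10 9 13)(3 7 5 16 17 6 15 12) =[0, 8, 2, 7, 4, 16, 15, 5, 10, 13, 9, 11, 3, 1, 14, 12, 17, 6]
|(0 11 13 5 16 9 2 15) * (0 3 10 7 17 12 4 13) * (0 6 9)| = 15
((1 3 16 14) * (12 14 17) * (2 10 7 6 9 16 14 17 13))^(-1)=(1 14 3)(2 13 16 9 6 7 10)(12 17)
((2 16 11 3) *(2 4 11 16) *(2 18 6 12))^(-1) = (2 12 6 18)(3 11 4)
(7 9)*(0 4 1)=[4, 0, 2, 3, 1, 5, 6, 9, 8, 7]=(0 4 1)(7 9)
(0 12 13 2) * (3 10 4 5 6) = (0 12 13 2)(3 10 4 5 6) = [12, 1, 0, 10, 5, 6, 3, 7, 8, 9, 4, 11, 13, 2]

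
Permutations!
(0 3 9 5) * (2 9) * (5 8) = (0 3 2 9 8 5) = [3, 1, 9, 2, 4, 0, 6, 7, 5, 8]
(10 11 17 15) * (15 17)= (17)(10 11 15)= [0, 1, 2, 3, 4, 5, 6, 7, 8, 9, 11, 15, 12, 13, 14, 10, 16, 17]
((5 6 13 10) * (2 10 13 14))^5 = ((2 10 5 6 14))^5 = (14)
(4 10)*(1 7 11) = (1 7 11)(4 10) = [0, 7, 2, 3, 10, 5, 6, 11, 8, 9, 4, 1]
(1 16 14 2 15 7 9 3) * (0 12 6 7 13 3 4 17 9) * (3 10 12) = (0 3 1 16 14 2 15 13 10 12 6 7)(4 17 9) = [3, 16, 15, 1, 17, 5, 7, 0, 8, 4, 12, 11, 6, 10, 2, 13, 14, 9]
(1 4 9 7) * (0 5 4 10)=[5, 10, 2, 3, 9, 4, 6, 1, 8, 7, 0]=(0 5 4 9 7 1 10)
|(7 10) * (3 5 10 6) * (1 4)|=|(1 4)(3 5 10 7 6)|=10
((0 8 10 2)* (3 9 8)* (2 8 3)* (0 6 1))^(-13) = ((0 2 6 1)(3 9)(8 10))^(-13) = (0 1 6 2)(3 9)(8 10)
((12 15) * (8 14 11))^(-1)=((8 14 11)(12 15))^(-1)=(8 11 14)(12 15)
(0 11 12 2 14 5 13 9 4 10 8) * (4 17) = (0 11 12 2 14 5 13 9 17 4 10 8) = [11, 1, 14, 3, 10, 13, 6, 7, 0, 17, 8, 12, 2, 9, 5, 15, 16, 4]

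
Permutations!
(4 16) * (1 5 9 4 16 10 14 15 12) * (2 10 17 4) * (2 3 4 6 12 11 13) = (1 5 9 3 4 17 6 12)(2 10 14 15 11 13) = [0, 5, 10, 4, 17, 9, 12, 7, 8, 3, 14, 13, 1, 2, 15, 11, 16, 6]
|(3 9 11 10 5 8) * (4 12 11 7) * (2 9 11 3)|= 10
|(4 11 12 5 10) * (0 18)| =10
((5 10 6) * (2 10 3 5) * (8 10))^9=(2 8 10 6)(3 5)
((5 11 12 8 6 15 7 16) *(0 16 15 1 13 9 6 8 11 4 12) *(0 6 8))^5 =(0 11 8 12 9 4 13 5 1 16 6)(7 15)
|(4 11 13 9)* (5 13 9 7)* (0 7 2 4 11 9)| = 8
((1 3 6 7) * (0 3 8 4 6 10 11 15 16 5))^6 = ((0 3 10 11 15 16 5)(1 8 4 6 7))^6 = (0 5 16 15 11 10 3)(1 8 4 6 7)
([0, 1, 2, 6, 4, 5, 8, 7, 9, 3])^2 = [0, 1, 2, 8, 4, 5, 9, 7, 3, 6]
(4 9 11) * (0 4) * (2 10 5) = (0 4 9 11)(2 10 5) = [4, 1, 10, 3, 9, 2, 6, 7, 8, 11, 5, 0]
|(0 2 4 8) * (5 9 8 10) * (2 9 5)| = 3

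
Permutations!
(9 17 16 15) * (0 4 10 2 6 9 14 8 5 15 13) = [4, 1, 6, 3, 10, 15, 9, 7, 5, 17, 2, 11, 12, 0, 8, 14, 13, 16] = (0 4 10 2 6 9 17 16 13)(5 15 14 8)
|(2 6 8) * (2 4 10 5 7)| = |(2 6 8 4 10 5 7)| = 7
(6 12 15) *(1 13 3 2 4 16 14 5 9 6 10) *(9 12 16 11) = [0, 13, 4, 2, 11, 12, 16, 7, 8, 6, 1, 9, 15, 3, 5, 10, 14] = (1 13 3 2 4 11 9 6 16 14 5 12 15 10)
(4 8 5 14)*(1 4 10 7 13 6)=[0, 4, 2, 3, 8, 14, 1, 13, 5, 9, 7, 11, 12, 6, 10]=(1 4 8 5 14 10 7 13 6)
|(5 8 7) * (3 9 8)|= |(3 9 8 7 5)|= 5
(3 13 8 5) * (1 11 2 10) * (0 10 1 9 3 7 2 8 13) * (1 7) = (13)(0 10 9 3)(1 11 8 5)(2 7) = [10, 11, 7, 0, 4, 1, 6, 2, 5, 3, 9, 8, 12, 13]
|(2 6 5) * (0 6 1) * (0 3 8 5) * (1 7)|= |(0 6)(1 3 8 5 2 7)|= 6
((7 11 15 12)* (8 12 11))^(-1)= (7 12 8)(11 15)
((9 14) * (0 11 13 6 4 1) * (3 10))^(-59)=(0 11 13 6 4 1)(3 10)(9 14)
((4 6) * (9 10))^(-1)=(4 6)(9 10)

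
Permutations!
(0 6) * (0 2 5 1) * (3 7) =[6, 0, 5, 7, 4, 1, 2, 3] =(0 6 2 5 1)(3 7)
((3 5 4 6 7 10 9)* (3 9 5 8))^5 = ((3 8)(4 6 7 10 5))^5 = (10)(3 8)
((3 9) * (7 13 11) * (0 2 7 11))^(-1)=((0 2 7 13)(3 9))^(-1)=(0 13 7 2)(3 9)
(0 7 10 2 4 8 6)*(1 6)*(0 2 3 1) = (0 7 10 3 1 6 2 4 8) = [7, 6, 4, 1, 8, 5, 2, 10, 0, 9, 3]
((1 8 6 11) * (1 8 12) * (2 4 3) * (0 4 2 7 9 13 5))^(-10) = (0 9 4 13 3 5 7)(6 8 11)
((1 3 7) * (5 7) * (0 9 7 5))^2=(0 7 3 9 1)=((0 9 7 1 3))^2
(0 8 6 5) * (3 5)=(0 8 6 3 5)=[8, 1, 2, 5, 4, 0, 3, 7, 6]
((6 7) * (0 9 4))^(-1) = ((0 9 4)(6 7))^(-1) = (0 4 9)(6 7)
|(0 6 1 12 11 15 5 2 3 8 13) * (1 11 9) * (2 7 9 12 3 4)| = 22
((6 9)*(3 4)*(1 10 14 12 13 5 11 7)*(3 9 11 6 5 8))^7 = (1 4 10 9 14 5 12 6 13 11 8 7 3)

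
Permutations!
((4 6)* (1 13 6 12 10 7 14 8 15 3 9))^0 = (15)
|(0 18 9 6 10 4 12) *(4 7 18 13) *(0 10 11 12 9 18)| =|(18)(0 13 4 9 6 11 12 10 7)| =9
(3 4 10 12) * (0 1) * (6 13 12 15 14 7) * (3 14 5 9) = (0 1)(3 4 10 15 5 9)(6 13 12 14 7) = [1, 0, 2, 4, 10, 9, 13, 6, 8, 3, 15, 11, 14, 12, 7, 5]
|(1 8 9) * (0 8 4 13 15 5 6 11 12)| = |(0 8 9 1 4 13 15 5 6 11 12)| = 11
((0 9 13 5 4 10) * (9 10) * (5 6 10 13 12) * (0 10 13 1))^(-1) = (0 1)(4 5 12 9)(6 13)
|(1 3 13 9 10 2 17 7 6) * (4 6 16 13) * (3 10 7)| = 28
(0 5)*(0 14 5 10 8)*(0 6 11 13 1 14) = (0 10 8 6 11 13 1 14 5) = [10, 14, 2, 3, 4, 0, 11, 7, 6, 9, 8, 13, 12, 1, 5]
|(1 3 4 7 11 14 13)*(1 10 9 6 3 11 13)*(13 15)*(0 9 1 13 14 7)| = 35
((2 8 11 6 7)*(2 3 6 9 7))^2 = ((2 8 11 9 7 3 6))^2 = (2 11 7 6 8 9 3)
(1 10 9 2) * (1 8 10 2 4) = (1 2 8 10 9 4) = [0, 2, 8, 3, 1, 5, 6, 7, 10, 4, 9]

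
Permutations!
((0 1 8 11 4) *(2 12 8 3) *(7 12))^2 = ((0 1 3 2 7 12 8 11 4))^2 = (0 3 7 8 4 1 2 12 11)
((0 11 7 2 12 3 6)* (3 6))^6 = ((0 11 7 2 12 6))^6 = (12)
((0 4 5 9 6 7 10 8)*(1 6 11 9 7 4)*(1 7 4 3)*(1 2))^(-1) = (0 8 10 7)(1 2 3 6)(4 5)(9 11)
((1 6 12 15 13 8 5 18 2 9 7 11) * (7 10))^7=(1 18 6 2 12 9 15 10 13 7 8 11 5)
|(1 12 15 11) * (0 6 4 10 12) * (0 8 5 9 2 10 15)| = |(0 6 4 15 11 1 8 5 9 2 10 12)| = 12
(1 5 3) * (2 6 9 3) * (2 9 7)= (1 5 9 3)(2 6 7)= [0, 5, 6, 1, 4, 9, 7, 2, 8, 3]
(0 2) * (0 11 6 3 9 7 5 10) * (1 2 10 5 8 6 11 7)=(11)(0 10)(1 2 7 8 6 3 9)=[10, 2, 7, 9, 4, 5, 3, 8, 6, 1, 0, 11]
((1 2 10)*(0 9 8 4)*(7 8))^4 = ((0 9 7 8 4)(1 2 10))^4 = (0 4 8 7 9)(1 2 10)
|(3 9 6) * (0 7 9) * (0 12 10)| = 7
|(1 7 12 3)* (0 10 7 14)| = |(0 10 7 12 3 1 14)| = 7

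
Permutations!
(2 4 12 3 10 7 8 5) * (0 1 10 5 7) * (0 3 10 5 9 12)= [1, 5, 4, 9, 0, 2, 6, 8, 7, 12, 3, 11, 10]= (0 1 5 2 4)(3 9 12 10)(7 8)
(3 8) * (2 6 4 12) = [0, 1, 6, 8, 12, 5, 4, 7, 3, 9, 10, 11, 2] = (2 6 4 12)(3 8)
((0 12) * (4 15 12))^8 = ((0 4 15 12))^8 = (15)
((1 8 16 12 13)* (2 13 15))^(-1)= ((1 8 16 12 15 2 13))^(-1)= (1 13 2 15 12 16 8)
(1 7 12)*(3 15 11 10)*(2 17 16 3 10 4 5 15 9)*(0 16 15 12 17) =(0 16 3 9 2)(1 7 17 15 11 4 5 12) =[16, 7, 0, 9, 5, 12, 6, 17, 8, 2, 10, 4, 1, 13, 14, 11, 3, 15]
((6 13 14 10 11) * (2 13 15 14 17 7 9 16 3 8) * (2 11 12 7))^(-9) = (17)(3 11 15 10 7 16 8 6 14 12 9)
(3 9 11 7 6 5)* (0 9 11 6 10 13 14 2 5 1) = [9, 0, 5, 11, 4, 3, 1, 10, 8, 6, 13, 7, 12, 14, 2] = (0 9 6 1)(2 5 3 11 7 10 13 14)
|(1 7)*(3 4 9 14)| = 4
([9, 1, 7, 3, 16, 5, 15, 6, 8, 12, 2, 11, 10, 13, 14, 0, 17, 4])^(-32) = [0, 1, 2, 3, 16, 5, 6, 7, 8, 9, 10, 11, 12, 13, 14, 15, 17, 4]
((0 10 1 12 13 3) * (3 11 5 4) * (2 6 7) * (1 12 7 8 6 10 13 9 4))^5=(0 7 4 5 12 13 2 3 1 9 11 10)(6 8)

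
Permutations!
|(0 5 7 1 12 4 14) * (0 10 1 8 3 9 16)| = |(0 5 7 8 3 9 16)(1 12 4 14 10)| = 35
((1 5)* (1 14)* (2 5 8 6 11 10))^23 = (1 14 5 2 10 11 6 8)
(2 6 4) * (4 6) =[0, 1, 4, 3, 2, 5, 6] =(6)(2 4)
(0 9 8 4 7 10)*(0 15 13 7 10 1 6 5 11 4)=(0 9 8)(1 6 5 11 4 10 15 13 7)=[9, 6, 2, 3, 10, 11, 5, 1, 0, 8, 15, 4, 12, 7, 14, 13]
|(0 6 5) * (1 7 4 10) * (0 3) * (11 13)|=4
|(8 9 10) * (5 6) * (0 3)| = 6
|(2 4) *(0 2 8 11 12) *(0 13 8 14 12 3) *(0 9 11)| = |(0 2 4 14 12 13 8)(3 9 11)| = 21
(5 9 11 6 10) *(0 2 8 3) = (0 2 8 3)(5 9 11 6 10) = [2, 1, 8, 0, 4, 9, 10, 7, 3, 11, 5, 6]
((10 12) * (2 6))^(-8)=(12)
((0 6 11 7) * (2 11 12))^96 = (12)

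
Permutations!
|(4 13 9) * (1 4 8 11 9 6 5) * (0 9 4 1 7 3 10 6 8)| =20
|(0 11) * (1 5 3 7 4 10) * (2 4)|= |(0 11)(1 5 3 7 2 4 10)|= 14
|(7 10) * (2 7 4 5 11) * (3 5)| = 7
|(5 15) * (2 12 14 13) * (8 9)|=|(2 12 14 13)(5 15)(8 9)|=4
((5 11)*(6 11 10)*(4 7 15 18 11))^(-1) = (4 6 10 5 11 18 15 7)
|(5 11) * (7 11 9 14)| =|(5 9 14 7 11)| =5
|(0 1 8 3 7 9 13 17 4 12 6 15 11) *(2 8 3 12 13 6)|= 24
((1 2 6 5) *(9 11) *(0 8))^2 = ((0 8)(1 2 6 5)(9 11))^2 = (11)(1 6)(2 5)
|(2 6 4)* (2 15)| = 4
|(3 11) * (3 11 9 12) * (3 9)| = 2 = |(9 12)|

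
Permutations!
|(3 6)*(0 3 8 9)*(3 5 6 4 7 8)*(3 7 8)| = |(0 5 6 7 3 4 8 9)| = 8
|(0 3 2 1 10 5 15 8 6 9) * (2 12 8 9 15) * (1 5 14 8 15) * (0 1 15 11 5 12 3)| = 28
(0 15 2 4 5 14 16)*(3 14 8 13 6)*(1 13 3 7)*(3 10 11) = [15, 13, 4, 14, 5, 8, 7, 1, 10, 9, 11, 3, 12, 6, 16, 2, 0] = (0 15 2 4 5 8 10 11 3 14 16)(1 13 6 7)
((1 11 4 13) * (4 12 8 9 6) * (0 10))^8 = ((0 10)(1 11 12 8 9 6 4 13))^8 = (13)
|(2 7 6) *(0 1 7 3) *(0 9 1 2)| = |(0 2 3 9 1 7 6)| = 7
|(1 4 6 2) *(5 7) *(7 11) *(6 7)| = 7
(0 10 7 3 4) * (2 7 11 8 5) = [10, 1, 7, 4, 0, 2, 6, 3, 5, 9, 11, 8] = (0 10 11 8 5 2 7 3 4)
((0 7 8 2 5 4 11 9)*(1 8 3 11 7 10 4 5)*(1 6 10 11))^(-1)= (0 9 11)(1 3 7 4 10 6 2 8)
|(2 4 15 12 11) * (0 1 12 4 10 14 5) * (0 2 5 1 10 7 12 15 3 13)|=|(0 10 14 1 15 4 3 13)(2 7 12 11 5)|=40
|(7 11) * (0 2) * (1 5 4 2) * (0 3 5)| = |(0 1)(2 3 5 4)(7 11)| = 4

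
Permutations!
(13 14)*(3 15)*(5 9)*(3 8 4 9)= [0, 1, 2, 15, 9, 3, 6, 7, 4, 5, 10, 11, 12, 14, 13, 8]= (3 15 8 4 9 5)(13 14)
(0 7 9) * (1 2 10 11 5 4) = (0 7 9)(1 2 10 11 5 4) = [7, 2, 10, 3, 1, 4, 6, 9, 8, 0, 11, 5]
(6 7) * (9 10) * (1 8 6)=(1 8 6 7)(9 10)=[0, 8, 2, 3, 4, 5, 7, 1, 6, 10, 9]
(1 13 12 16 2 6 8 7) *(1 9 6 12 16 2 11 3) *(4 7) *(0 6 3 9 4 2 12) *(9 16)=(0 6 8 2)(1 13 9 3)(4 7)(11 16)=[6, 13, 0, 1, 7, 5, 8, 4, 2, 3, 10, 16, 12, 9, 14, 15, 11]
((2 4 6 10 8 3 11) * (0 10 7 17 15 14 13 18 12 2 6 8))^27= ((0 10)(2 4 8 3 11 6 7 17 15 14 13 18 12))^27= (0 10)(2 4 8 3 11 6 7 17 15 14 13 18 12)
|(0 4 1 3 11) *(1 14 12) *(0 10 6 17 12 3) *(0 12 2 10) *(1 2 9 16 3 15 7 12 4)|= 15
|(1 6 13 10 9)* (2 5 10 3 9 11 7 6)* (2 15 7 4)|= |(1 15 7 6 13 3 9)(2 5 10 11 4)|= 35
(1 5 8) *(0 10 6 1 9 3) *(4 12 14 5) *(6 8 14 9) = (0 10 8 6 1 4 12 9 3)(5 14) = [10, 4, 2, 0, 12, 14, 1, 7, 6, 3, 8, 11, 9, 13, 5]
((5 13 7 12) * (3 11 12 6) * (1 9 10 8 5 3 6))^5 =(1 13 8 9 7 5 10)(3 12 11)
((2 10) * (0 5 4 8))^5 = ((0 5 4 8)(2 10))^5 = (0 5 4 8)(2 10)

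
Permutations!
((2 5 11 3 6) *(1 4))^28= ((1 4)(2 5 11 3 6))^28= (2 3 5 6 11)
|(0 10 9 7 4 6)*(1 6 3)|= 8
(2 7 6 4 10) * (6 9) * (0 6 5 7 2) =(0 6 4 10)(5 7 9) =[6, 1, 2, 3, 10, 7, 4, 9, 8, 5, 0]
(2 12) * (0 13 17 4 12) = (0 13 17 4 12 2) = [13, 1, 0, 3, 12, 5, 6, 7, 8, 9, 10, 11, 2, 17, 14, 15, 16, 4]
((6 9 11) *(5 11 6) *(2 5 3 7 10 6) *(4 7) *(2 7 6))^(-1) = (2 10 7 9 6 4 3 11 5) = ((2 5 11 3 4 6 9 7 10))^(-1)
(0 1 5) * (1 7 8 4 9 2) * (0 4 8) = (0 7)(1 5 4 9 2) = [7, 5, 1, 3, 9, 4, 6, 0, 8, 2]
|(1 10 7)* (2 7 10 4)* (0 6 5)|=12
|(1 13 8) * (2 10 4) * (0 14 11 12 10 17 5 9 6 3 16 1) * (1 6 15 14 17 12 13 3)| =36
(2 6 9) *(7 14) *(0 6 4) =(0 6 9 2 4)(7 14) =[6, 1, 4, 3, 0, 5, 9, 14, 8, 2, 10, 11, 12, 13, 7]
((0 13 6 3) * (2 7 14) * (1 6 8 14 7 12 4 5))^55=(14)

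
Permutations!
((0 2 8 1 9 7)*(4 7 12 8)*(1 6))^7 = ((0 2 4 7)(1 9 12 8 6))^7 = (0 7 4 2)(1 12 6 9 8)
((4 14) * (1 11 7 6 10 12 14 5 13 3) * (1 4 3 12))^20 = (3 5 12)(4 13 14)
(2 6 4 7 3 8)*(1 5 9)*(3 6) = (1 5 9)(2 3 8)(4 7 6) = [0, 5, 3, 8, 7, 9, 4, 6, 2, 1]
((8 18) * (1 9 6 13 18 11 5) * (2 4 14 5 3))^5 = (1 8 14 13 2 9 11 5 18 4 6 3)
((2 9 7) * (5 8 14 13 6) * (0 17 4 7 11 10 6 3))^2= (0 4 2 11 6 8 13)(3 17 7 9 10 5 14)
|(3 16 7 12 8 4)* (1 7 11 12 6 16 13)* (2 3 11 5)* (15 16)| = |(1 7 6 15 16 5 2 3 13)(4 11 12 8)| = 36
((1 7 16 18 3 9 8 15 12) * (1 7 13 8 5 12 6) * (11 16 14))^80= (3 18 16 11 14 7 12 5 9)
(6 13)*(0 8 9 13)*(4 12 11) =(0 8 9 13 6)(4 12 11) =[8, 1, 2, 3, 12, 5, 0, 7, 9, 13, 10, 4, 11, 6]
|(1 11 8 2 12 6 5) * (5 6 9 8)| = |(1 11 5)(2 12 9 8)| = 12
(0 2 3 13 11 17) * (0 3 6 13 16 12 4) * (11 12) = (0 2 6 13 12 4)(3 16 11 17) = [2, 1, 6, 16, 0, 5, 13, 7, 8, 9, 10, 17, 4, 12, 14, 15, 11, 3]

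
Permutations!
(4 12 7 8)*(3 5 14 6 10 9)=[0, 1, 2, 5, 12, 14, 10, 8, 4, 3, 9, 11, 7, 13, 6]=(3 5 14 6 10 9)(4 12 7 8)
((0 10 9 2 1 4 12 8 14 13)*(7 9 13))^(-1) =(0 13 10)(1 2 9 7 14 8 12 4) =((0 10 13)(1 4 12 8 14 7 9 2))^(-1)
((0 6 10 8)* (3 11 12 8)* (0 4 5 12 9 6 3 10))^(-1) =(0 6 9 11 3)(4 8 12 5)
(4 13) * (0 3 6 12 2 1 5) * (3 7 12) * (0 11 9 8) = (0 7 12 2 1 5 11 9 8)(3 6)(4 13) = [7, 5, 1, 6, 13, 11, 3, 12, 0, 8, 10, 9, 2, 4]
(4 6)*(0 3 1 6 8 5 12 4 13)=[3, 6, 2, 1, 8, 12, 13, 7, 5, 9, 10, 11, 4, 0]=(0 3 1 6 13)(4 8 5 12)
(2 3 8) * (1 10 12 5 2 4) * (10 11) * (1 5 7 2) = (1 11 10 12 7 2 3 8 4 5) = [0, 11, 3, 8, 5, 1, 6, 2, 4, 9, 12, 10, 7]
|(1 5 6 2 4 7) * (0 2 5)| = |(0 2 4 7 1)(5 6)| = 10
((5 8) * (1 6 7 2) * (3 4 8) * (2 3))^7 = (1 2 5 8 4 3 7 6)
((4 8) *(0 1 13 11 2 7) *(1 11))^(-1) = (0 7 2 11)(1 13)(4 8)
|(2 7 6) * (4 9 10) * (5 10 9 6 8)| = 7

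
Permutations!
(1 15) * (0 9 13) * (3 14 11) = [9, 15, 2, 14, 4, 5, 6, 7, 8, 13, 10, 3, 12, 0, 11, 1] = (0 9 13)(1 15)(3 14 11)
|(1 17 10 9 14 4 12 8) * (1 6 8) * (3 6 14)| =|(1 17 10 9 3 6 8 14 4 12)| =10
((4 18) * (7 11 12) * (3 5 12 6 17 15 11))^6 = ((3 5 12 7)(4 18)(6 17 15 11))^6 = (18)(3 12)(5 7)(6 15)(11 17)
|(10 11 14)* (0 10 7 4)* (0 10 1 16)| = |(0 1 16)(4 10 11 14 7)| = 15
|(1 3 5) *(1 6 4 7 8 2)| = |(1 3 5 6 4 7 8 2)| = 8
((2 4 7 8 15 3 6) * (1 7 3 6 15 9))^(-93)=((1 7 8 9)(2 4 3 15 6))^(-93)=(1 9 8 7)(2 3 6 4 15)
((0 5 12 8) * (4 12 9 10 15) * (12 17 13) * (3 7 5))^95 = (0 8 12 13 17 4 15 10 9 5 7 3)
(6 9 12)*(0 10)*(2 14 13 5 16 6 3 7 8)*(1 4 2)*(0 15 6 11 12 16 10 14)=(0 14 13 5 10 15 6 9 16 11 12 3 7 8 1 4 2)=[14, 4, 0, 7, 2, 10, 9, 8, 1, 16, 15, 12, 3, 5, 13, 6, 11]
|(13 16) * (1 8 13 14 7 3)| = 7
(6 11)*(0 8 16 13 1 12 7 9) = (0 8 16 13 1 12 7 9)(6 11) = [8, 12, 2, 3, 4, 5, 11, 9, 16, 0, 10, 6, 7, 1, 14, 15, 13]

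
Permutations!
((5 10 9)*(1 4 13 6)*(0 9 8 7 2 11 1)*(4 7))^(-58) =(0 13 8 5)(1 2)(4 10 9 6)(7 11)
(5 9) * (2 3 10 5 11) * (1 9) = [0, 9, 3, 10, 4, 1, 6, 7, 8, 11, 5, 2] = (1 9 11 2 3 10 5)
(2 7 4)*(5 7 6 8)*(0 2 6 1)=(0 2 1)(4 6 8 5 7)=[2, 0, 1, 3, 6, 7, 8, 4, 5]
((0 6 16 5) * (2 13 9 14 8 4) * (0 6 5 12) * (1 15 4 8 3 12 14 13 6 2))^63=((0 5 2 6 16 14 3 12)(1 15 4)(9 13))^63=(0 12 3 14 16 6 2 5)(9 13)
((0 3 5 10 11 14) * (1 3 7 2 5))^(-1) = (0 14 11 10 5 2 7)(1 3)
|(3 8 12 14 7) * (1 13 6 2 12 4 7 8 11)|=11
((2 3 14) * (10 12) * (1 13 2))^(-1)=(1 14 3 2 13)(10 12)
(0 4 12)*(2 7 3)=(0 4 12)(2 7 3)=[4, 1, 7, 2, 12, 5, 6, 3, 8, 9, 10, 11, 0]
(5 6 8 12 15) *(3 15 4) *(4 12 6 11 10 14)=(3 15 5 11 10 14 4)(6 8)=[0, 1, 2, 15, 3, 11, 8, 7, 6, 9, 14, 10, 12, 13, 4, 5]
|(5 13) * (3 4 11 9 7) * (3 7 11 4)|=|(5 13)(9 11)|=2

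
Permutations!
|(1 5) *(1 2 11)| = 4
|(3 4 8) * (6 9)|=|(3 4 8)(6 9)|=6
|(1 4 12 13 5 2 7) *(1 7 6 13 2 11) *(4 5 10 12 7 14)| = |(1 5 11)(2 6 13 10 12)(4 7 14)| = 15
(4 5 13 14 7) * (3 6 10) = (3 6 10)(4 5 13 14 7) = [0, 1, 2, 6, 5, 13, 10, 4, 8, 9, 3, 11, 12, 14, 7]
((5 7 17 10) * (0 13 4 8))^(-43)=((0 13 4 8)(5 7 17 10))^(-43)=(0 13 4 8)(5 7 17 10)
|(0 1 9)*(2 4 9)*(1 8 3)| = 7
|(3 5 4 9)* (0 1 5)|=6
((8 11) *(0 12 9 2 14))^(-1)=((0 12 9 2 14)(8 11))^(-1)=(0 14 2 9 12)(8 11)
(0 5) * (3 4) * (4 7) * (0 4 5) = (3 7 5 4) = [0, 1, 2, 7, 3, 4, 6, 5]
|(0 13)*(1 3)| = |(0 13)(1 3)| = 2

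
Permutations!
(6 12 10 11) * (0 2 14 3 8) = (0 2 14 3 8)(6 12 10 11) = [2, 1, 14, 8, 4, 5, 12, 7, 0, 9, 11, 6, 10, 13, 3]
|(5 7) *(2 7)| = 3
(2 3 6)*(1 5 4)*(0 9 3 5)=(0 9 3 6 2 5 4 1)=[9, 0, 5, 6, 1, 4, 2, 7, 8, 3]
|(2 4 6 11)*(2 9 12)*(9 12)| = 5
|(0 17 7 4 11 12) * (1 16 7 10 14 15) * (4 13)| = |(0 17 10 14 15 1 16 7 13 4 11 12)| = 12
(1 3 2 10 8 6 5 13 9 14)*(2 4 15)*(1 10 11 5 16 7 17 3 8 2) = [0, 8, 11, 4, 15, 13, 16, 17, 6, 14, 2, 5, 12, 9, 10, 1, 7, 3] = (1 8 6 16 7 17 3 4 15)(2 11 5 13 9 14 10)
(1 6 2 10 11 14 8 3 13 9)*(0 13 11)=(0 13 9 1 6 2 10)(3 11 14 8)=[13, 6, 10, 11, 4, 5, 2, 7, 3, 1, 0, 14, 12, 9, 8]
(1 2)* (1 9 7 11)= (1 2 9 7 11)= [0, 2, 9, 3, 4, 5, 6, 11, 8, 7, 10, 1]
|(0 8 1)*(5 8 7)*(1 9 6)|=7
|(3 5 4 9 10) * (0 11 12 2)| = 20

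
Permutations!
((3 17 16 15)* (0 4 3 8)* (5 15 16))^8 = (0 4 3 17 5 15 8)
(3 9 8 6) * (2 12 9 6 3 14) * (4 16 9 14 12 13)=(2 13 4 16 9 8 3 6 12 14)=[0, 1, 13, 6, 16, 5, 12, 7, 3, 8, 10, 11, 14, 4, 2, 15, 9]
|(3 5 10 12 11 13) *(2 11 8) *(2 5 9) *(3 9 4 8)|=|(2 11 13 9)(3 4 8 5 10 12)|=12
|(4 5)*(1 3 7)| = 6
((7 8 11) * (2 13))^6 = (13)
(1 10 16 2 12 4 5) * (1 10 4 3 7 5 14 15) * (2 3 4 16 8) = (1 16 3 7 5 10 8 2 12 4 14 15) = [0, 16, 12, 7, 14, 10, 6, 5, 2, 9, 8, 11, 4, 13, 15, 1, 3]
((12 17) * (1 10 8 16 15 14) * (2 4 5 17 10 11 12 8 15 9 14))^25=(1 14 9 16 8 17 5 4 2 15 10 12 11)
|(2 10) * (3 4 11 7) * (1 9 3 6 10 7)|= 20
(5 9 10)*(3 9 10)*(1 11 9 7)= (1 11 9 3 7)(5 10)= [0, 11, 2, 7, 4, 10, 6, 1, 8, 3, 5, 9]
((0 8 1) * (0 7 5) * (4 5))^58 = ((0 8 1 7 4 5))^58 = (0 4 1)(5 7 8)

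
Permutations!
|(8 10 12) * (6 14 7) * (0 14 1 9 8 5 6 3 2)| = |(0 14 7 3 2)(1 9 8 10 12 5 6)| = 35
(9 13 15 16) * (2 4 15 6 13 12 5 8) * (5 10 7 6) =[0, 1, 4, 3, 15, 8, 13, 6, 2, 12, 7, 11, 10, 5, 14, 16, 9] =(2 4 15 16 9 12 10 7 6 13 5 8)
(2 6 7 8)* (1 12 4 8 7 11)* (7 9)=(1 12 4 8 2 6 11)(7 9)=[0, 12, 6, 3, 8, 5, 11, 9, 2, 7, 10, 1, 4]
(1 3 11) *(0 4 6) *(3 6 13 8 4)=(0 3 11 1 6)(4 13 8)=[3, 6, 2, 11, 13, 5, 0, 7, 4, 9, 10, 1, 12, 8]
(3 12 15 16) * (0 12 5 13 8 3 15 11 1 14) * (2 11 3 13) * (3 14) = (0 12 14)(1 3 5 2 11)(8 13)(15 16) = [12, 3, 11, 5, 4, 2, 6, 7, 13, 9, 10, 1, 14, 8, 0, 16, 15]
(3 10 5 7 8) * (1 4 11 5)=(1 4 11 5 7 8 3 10)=[0, 4, 2, 10, 11, 7, 6, 8, 3, 9, 1, 5]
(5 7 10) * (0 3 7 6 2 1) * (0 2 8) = (0 3 7 10 5 6 8)(1 2) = [3, 2, 1, 7, 4, 6, 8, 10, 0, 9, 5]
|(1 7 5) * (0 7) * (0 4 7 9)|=4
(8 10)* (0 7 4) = (0 7 4)(8 10) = [7, 1, 2, 3, 0, 5, 6, 4, 10, 9, 8]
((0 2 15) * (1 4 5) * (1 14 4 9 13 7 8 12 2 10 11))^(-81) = ((0 10 11 1 9 13 7 8 12 2 15)(4 5 14))^(-81) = (0 8 1 15 7 11 2 13 10 12 9)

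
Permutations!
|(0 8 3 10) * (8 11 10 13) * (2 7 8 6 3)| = |(0 11 10)(2 7 8)(3 13 6)| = 3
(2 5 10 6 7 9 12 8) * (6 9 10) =(2 5 6 7 10 9 12 8) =[0, 1, 5, 3, 4, 6, 7, 10, 2, 12, 9, 11, 8]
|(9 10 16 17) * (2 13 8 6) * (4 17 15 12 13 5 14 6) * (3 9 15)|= |(2 5 14 6)(3 9 10 16)(4 17 15 12 13 8)|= 12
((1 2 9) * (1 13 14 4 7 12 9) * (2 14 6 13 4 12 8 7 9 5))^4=(1 2 5 12 14)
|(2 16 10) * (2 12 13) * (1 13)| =6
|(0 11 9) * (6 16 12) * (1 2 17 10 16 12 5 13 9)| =10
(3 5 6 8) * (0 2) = (0 2)(3 5 6 8) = [2, 1, 0, 5, 4, 6, 8, 7, 3]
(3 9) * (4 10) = (3 9)(4 10) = [0, 1, 2, 9, 10, 5, 6, 7, 8, 3, 4]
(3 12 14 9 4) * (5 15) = (3 12 14 9 4)(5 15) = [0, 1, 2, 12, 3, 15, 6, 7, 8, 4, 10, 11, 14, 13, 9, 5]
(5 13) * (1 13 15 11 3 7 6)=(1 13 5 15 11 3 7 6)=[0, 13, 2, 7, 4, 15, 1, 6, 8, 9, 10, 3, 12, 5, 14, 11]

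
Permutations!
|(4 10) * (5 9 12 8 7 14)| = |(4 10)(5 9 12 8 7 14)| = 6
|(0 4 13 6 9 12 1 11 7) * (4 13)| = |(0 13 6 9 12 1 11 7)| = 8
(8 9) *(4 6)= (4 6)(8 9)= [0, 1, 2, 3, 6, 5, 4, 7, 9, 8]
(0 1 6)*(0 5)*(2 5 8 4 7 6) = [1, 2, 5, 3, 7, 0, 8, 6, 4] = (0 1 2 5)(4 7 6 8)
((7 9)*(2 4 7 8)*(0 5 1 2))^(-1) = (0 8 9 7 4 2 1 5)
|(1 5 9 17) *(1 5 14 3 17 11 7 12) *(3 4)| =10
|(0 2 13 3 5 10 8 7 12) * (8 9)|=|(0 2 13 3 5 10 9 8 7 12)|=10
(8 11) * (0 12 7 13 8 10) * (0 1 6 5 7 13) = (0 12 13 8 11 10 1 6 5 7) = [12, 6, 2, 3, 4, 7, 5, 0, 11, 9, 1, 10, 13, 8]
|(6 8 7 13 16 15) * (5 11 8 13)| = |(5 11 8 7)(6 13 16 15)| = 4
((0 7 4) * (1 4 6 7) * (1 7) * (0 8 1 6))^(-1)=(0 7)(1 8 4)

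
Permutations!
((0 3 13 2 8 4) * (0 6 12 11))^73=((0 3 13 2 8 4 6 12 11))^73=(0 3 13 2 8 4 6 12 11)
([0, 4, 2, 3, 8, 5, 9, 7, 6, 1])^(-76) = (1 9 6 8 4)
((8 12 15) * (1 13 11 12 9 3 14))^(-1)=((1 13 11 12 15 8 9 3 14))^(-1)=(1 14 3 9 8 15 12 11 13)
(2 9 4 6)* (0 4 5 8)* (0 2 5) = (0 4 6 5 8 2 9) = [4, 1, 9, 3, 6, 8, 5, 7, 2, 0]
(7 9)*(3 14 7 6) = (3 14 7 9 6) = [0, 1, 2, 14, 4, 5, 3, 9, 8, 6, 10, 11, 12, 13, 7]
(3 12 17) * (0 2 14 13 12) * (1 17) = [2, 17, 14, 0, 4, 5, 6, 7, 8, 9, 10, 11, 1, 12, 13, 15, 16, 3] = (0 2 14 13 12 1 17 3)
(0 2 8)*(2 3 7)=[3, 1, 8, 7, 4, 5, 6, 2, 0]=(0 3 7 2 8)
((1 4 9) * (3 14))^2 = (14)(1 9 4)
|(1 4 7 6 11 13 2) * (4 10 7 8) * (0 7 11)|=|(0 7 6)(1 10 11 13 2)(4 8)|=30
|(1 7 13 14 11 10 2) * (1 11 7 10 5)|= |(1 10 2 11 5)(7 13 14)|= 15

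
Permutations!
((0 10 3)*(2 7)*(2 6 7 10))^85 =((0 2 10 3)(6 7))^85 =(0 2 10 3)(6 7)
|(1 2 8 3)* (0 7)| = 4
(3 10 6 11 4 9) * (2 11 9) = (2 11 4)(3 10 6 9) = [0, 1, 11, 10, 2, 5, 9, 7, 8, 3, 6, 4]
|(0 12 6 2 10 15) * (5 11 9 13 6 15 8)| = 24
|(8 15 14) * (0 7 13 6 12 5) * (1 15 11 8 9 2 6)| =22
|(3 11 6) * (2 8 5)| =3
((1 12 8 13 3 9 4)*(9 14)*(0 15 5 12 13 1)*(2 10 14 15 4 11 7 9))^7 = ((0 4)(1 13 3 15 5 12 8)(2 10 14)(7 9 11))^7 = (15)(0 4)(2 10 14)(7 9 11)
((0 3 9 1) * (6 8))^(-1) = (0 1 9 3)(6 8)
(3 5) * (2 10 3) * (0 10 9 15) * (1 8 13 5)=(0 10 3 1 8 13 5 2 9 15)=[10, 8, 9, 1, 4, 2, 6, 7, 13, 15, 3, 11, 12, 5, 14, 0]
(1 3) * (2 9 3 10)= [0, 10, 9, 1, 4, 5, 6, 7, 8, 3, 2]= (1 10 2 9 3)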